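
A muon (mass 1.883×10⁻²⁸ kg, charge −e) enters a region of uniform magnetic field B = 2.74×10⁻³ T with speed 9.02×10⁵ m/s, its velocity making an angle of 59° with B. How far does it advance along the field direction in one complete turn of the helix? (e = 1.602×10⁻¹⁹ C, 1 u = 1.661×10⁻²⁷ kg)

v∥ = v cosθ = 9.02×10⁵·cos59° ≈ 4.646×10⁵ m/s.
T = 2πm/(|q|B) = 2π(1.883×10⁻²⁸)/((1.602×10⁻¹⁹)(2.74×10⁻³)) ≈ 2.695×10⁻⁶ s.
pitch = v∥ T = (4.646×10⁵)(2.695×10⁻⁶) ≈ 1.25 m.

p ≈ 1.25 m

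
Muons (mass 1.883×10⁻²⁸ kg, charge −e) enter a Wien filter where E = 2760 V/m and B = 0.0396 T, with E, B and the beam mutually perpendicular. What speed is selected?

v = 6.97×10⁴ m/s

For undeflected motion the electric and magnetic forces balance: qE = qvB.
v = E/B = 2760/0.0396 = 6.97×10⁴ m/s.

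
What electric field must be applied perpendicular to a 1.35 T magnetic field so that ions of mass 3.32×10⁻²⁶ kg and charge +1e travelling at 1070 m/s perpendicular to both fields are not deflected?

For straight-line motion qE = qvB, so E = vB.
E = 1070 × 1.35 = 1440 V/m.

E = 1440 V/m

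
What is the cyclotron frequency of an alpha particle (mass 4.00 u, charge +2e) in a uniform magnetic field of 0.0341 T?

f = |q|B/(2πm).
f = (3.204×10⁻¹⁹)(0.0341)/(2π·6.644×10⁻²⁷) ≈ 2.62×10⁵ Hz.

f ≈ 2.62×10⁵ Hz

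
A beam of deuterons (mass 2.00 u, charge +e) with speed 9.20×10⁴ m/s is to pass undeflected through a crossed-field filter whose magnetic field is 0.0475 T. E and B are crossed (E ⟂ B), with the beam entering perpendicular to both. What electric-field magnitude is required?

For straight-line motion qE = qvB, so E = vB.
E = 9.20×10⁴ × 0.0475 = 4370 V/m.

E = 4370 V/m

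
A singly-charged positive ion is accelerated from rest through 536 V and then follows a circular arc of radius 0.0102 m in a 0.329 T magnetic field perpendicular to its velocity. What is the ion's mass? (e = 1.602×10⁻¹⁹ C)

m ≈ 1.68×10⁻²⁷ kg

Combine |q|V = ½mv² and r = mv/(|q|B): eliminate v to get m = qB²r²/(2V).
m = (1.602×10⁻¹⁹)(0.329)²(0.0102)²/(2·536) ≈ 1.68×10⁻²⁷ kg.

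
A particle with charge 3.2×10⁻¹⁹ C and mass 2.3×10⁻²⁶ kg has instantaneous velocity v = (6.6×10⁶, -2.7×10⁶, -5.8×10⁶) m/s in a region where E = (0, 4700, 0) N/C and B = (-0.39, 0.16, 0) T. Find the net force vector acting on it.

F ≈ (2.97×10⁻¹³, 7.25×10⁻¹³, 9.60×10⁻¹⁶) N

v×B = (9.28×10⁵, 2.26×10⁶, 3000) N/C.
E + v×B = (9.28×10⁵, 2.27×10⁶, 3000) N/C.
F = q(E + v×B) = (3.2×10⁻¹⁹ C)·(9.28×10⁵, 2.27×10⁶, 3000) = (2.97×10⁻¹³, 7.25×10⁻¹³, 9.60×10⁻¹⁶) N.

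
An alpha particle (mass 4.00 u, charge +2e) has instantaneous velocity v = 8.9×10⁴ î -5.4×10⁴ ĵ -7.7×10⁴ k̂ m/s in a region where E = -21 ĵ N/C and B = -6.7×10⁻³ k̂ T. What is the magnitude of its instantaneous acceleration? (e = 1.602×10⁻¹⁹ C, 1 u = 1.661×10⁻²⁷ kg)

|a| ≈ 3.28×10¹⁰ m/s²

v×B = (362, 596, 0) N/C.
E + v×B = (362, 575, 0) N/C.
F = q(E + v×B) = (3.204×10⁻¹⁹ C)·(362, 575, 0) = (1.16×10⁻¹⁶, 1.84×10⁻¹⁶, 0) N.
|a| = |F|/m = 2.177×10⁻¹⁶/6.644×10⁻²⁷ ≈ 3.28×10¹⁰ m/s².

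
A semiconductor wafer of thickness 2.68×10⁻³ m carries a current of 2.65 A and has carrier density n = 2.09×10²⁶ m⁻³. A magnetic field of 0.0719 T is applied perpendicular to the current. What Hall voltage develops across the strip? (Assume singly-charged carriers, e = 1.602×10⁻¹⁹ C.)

V_H ≈ 2.12×10⁻⁶ V

V_H = IB/(n e t).
V_H = (2.65)(0.0719)/((2.09×10²⁶)(1.602×10⁻¹⁹)(2.68×10⁻³)) ≈ 2.12×10⁻⁶ V.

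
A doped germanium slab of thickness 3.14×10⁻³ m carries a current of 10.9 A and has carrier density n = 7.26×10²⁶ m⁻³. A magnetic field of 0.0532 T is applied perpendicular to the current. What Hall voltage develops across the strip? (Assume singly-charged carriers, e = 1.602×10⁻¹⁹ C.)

V_H ≈ 1.59×10⁻⁶ V

V_H = IB/(n e t).
V_H = (10.9)(0.0532)/((7.26×10²⁶)(1.602×10⁻¹⁹)(3.14×10⁻³)) ≈ 1.59×10⁻⁶ V.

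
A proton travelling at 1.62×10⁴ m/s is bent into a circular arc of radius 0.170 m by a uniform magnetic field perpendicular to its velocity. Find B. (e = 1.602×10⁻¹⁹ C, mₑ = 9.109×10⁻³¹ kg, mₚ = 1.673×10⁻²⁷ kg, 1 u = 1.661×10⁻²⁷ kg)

From |q|vB = mv²/r, B = mv/(|q|r).
B = (1.673×10⁻²⁷)(1.62×10⁴)/((1.602×10⁻¹⁹)(0.170)) ≈ 9.95×10⁻⁴ T.

B ≈ 9.95×10⁻⁴ T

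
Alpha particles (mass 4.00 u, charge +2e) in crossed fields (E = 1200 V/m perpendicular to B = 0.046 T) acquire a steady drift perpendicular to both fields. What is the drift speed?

In crossed fields the guiding centre drifts at v_d = |E×B|/B² = E/B, independent of charge and mass.
v_d = 1200/0.046 = 2.6×10⁴ m/s.

v_d ≈ 2.6×10⁴ m/s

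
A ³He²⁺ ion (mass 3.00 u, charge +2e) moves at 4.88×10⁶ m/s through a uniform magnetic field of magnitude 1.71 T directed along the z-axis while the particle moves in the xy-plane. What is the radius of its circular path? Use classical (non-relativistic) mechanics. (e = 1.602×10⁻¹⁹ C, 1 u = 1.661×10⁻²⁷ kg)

r ≈ 0.0444 m

The magnetic force provides the centripetal force: |q|vB = mv²/r.
r = mv/(|q|B) = (4.983×10⁻²⁷)(4.88×10⁶)/((3.204×10⁻¹⁹)(1.71)) ≈ 0.0444 m.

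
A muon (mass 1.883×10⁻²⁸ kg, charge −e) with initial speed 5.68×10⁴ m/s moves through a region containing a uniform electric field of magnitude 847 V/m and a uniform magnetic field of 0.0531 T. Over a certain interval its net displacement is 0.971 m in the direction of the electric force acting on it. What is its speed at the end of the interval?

B does no work; ΔKE = |q|E d.
½mv_f² = ½mv₀² + |q|Ed = ½(1.883×10⁻²⁸)(5.68×10⁴)² + (1.602×10⁻¹⁹)(847)(0.971) ≈ 3.038×10⁻¹⁹ J + 1.318×10⁻¹⁶ J ≈ 1.321×10⁻¹⁶ J.
v_f = √(2·1.321×10⁻¹⁶/1.883×10⁻²⁸) ≈ 1.18×10⁶ m/s.

v_f ≈ 1.18×10⁶ m/s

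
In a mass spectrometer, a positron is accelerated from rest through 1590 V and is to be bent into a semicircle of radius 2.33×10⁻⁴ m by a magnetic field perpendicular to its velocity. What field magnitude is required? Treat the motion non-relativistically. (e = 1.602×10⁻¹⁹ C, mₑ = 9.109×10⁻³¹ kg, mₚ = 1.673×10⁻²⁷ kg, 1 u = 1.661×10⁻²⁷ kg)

B ≈ 0.577 T

v = √(2|q|V/m) = √(2·1.602×10⁻¹⁹·1590/9.109×10⁻³¹) ≈ 2.365×10⁷ m/s.
B = mv/(|q|r) = (9.109×10⁻³¹)(2.365×10⁷)/((1.602×10⁻¹⁹)(2.33×10⁻⁴)) ≈ 0.577 T.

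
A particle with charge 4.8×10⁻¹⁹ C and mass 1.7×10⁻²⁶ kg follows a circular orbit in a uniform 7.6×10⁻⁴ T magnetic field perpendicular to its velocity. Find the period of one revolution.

The cyclotron period depends only on m, q, B: T = 2πm/(|q|B).
T = 2π(1.7×10⁻²⁶)/((4.8×10⁻¹⁹)(7.6×10⁻⁴)) ≈ 2.9×10⁻⁴ s.

T ≈ 2.9×10⁻⁴ s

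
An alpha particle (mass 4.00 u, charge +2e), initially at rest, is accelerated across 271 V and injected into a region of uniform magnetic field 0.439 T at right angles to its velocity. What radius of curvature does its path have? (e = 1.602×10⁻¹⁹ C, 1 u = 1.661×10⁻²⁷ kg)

Acceleration: |q|V = ½mv² ⇒ v = √(2|q|V/m) = √(2·3.204×10⁻¹⁹·271/6.644×10⁻²⁷) ≈ 1.617×10⁵ m/s.
In the field: r = mv/(|q|B) = (6.644×10⁻²⁷)(1.617×10⁵)/((3.204×10⁻¹⁹)(0.439)) ≈ 7.64×10⁻³ m.

r ≈ 7.64×10⁻³ m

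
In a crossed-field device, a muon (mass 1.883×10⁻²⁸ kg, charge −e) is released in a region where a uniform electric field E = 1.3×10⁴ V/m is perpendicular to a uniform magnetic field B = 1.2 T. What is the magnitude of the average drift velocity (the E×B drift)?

v_d ≈ 1.1×10⁴ m/s

In crossed fields the guiding centre drifts at v_d = |E×B|/B² = E/B, independent of charge and mass.
v_d = 1.3×10⁴/1.2 = 1.1×10⁴ m/s.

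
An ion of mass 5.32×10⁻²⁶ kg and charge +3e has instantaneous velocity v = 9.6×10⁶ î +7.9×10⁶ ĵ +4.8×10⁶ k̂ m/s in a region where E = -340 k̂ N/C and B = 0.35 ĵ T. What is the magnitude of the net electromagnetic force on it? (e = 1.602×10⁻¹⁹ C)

|F| ≈ 1.81×10⁻¹² N

v×B = (-1.68×10⁶, 0, 3.36×10⁶) N/C.
E + v×B = (-1.68×10⁶, 0, 3.36×10⁶) N/C.
F = q(E + v×B) = (4.806×10⁻¹⁹ C)·(-1.68×10⁶, 0, 3.36×10⁶) = (-8.07×10⁻¹³, 0, 1.61×10⁻¹²) N.
|F| = 1.81×10⁻¹² N.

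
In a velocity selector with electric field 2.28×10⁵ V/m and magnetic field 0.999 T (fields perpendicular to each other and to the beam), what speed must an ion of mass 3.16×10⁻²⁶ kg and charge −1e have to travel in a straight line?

v = 2.28×10⁵ m/s

Straight-line motion ⇒ electric and magnetic forces cancel, so E = vB.
v = E/B = 2.28×10⁵/0.999 = 2.28×10⁵ m/s.
The result is independent of the particle's charge and mass.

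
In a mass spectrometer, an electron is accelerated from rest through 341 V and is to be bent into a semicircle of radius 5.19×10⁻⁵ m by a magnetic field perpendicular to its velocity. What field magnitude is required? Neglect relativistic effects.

v = √(2|q|V/m) = √(2·1.602×10⁻¹⁹·341/9.109×10⁻³¹) ≈ 1.095×10⁷ m/s.
B = mv/(|q|r) = (9.109×10⁻³¹)(1.095×10⁷)/((1.602×10⁻¹⁹)(5.19×10⁻⁵)) ≈ 1.20 T.

B ≈ 1.20 T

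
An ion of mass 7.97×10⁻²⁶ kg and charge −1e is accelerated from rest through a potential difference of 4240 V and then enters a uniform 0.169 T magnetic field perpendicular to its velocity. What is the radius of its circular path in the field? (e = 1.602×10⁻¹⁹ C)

r ≈ 0.384 m

Acceleration: |q|V = ½mv² ⇒ v = √(2|q|V/m) = √(2·1.602×10⁻¹⁹·4240/7.97×10⁻²⁶) ≈ 1.306×10⁵ m/s.
In the field: r = mv/(|q|B) = (7.97×10⁻²⁶)(1.306×10⁵)/((1.602×10⁻¹⁹)(0.169)) ≈ 0.384 m.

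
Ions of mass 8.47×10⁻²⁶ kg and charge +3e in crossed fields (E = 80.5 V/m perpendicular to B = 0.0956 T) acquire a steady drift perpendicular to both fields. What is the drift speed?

v_d ≈ 842 m/s

The steady drift has the magnetic force balancing the electric force, so v_d = E/B.
v_d = 80.5/0.0956 = 842 m/s.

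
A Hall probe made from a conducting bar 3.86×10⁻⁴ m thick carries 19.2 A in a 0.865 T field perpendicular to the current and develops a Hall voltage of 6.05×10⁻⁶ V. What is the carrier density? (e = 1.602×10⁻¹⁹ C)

n ≈ 4.44×10²⁸ m⁻³

From V_H = IB/(n e t), n = IB/(V_H e t).
n = (19.2)(0.865)/((6.05×10⁻⁶)(1.602×10⁻¹⁹)(3.86×10⁻⁴)) ≈ 4.44×10²⁸ m⁻³.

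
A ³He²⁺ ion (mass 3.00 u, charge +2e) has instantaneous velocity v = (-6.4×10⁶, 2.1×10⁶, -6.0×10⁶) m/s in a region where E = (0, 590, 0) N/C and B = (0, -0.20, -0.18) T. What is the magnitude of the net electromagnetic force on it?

|F| ≈ 7.48×10⁻¹³ N

v×B = (-1.58×10⁶, -1.15×10⁶, 1.28×10⁶) N/C.
E + v×B = (-1.58×10⁶, -1.15×10⁶, 1.28×10⁶) N/C.
F = q(E + v×B) = (3.204×10⁻¹⁹ C)·(-1.58×10⁶, -1.15×10⁶, 1.28×10⁶) = (-5.06×10⁻¹³, -3.69×10⁻¹³, 4.10×10⁻¹³) N.
|F| = 7.48×10⁻¹³ N.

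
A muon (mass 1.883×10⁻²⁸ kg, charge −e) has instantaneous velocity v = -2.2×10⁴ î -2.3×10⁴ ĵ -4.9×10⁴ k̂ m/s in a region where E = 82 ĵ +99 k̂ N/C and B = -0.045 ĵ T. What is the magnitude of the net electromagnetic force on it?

v×B = (-2200, 0, 990) N/C.
E + v×B = (-2200, 82.0, 1090) N/C.
F = q(E + v×B) = (−1.602×10⁻¹⁹ C)·(-2200, 82.0, 1090) = (3.53×10⁻¹⁶, -1.31×10⁻¹⁷, -1.74×10⁻¹⁶) N.
|F| = 3.94×10⁻¹⁶ N.

|F| ≈ 3.94×10⁻¹⁶ N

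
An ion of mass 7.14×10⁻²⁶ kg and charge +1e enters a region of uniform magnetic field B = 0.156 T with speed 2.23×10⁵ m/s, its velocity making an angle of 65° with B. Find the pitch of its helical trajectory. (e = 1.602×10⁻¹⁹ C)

v∥ = v cosθ = 2.23×10⁵·cos65° ≈ 9.424×10⁴ m/s.
T = 2πm/(|q|B) = 2π(7.14×10⁻²⁶)/((1.602×10⁻¹⁹)(0.156)) ≈ 1.795×10⁻⁵ s.
pitch = v∥ T = (9.424×10⁴)(1.795×10⁻⁵) ≈ 1.69 m.

p ≈ 1.69 m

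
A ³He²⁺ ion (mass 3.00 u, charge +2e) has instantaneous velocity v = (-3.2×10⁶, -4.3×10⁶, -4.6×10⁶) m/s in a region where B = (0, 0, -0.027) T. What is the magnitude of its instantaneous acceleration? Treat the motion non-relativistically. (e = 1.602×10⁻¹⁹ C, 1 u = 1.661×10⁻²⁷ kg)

|a| ≈ 9.31×10¹² m/s²

v×B = (1.16×10⁵, -8.64×10⁴, 0) N/C.
F = q v×B = (3.204×10⁻¹⁹ C)·(1.16×10⁵, -8.64×10⁴, 0) = (3.72×10⁻¹⁴, -2.77×10⁻¹⁴, 0) N.
|a| = |F|/m = 4.637×10⁻¹⁴/4.983×10⁻²⁷ ≈ 9.31×10¹² m/s².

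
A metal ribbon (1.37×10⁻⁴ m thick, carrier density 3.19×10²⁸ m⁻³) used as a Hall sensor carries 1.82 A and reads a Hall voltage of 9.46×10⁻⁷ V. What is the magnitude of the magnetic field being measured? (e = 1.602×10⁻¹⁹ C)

From V_H = IB/(n e t), B = V_H n e t / I.
B = (9.46×10⁻⁷)(3.19×10²⁸)(1.602×10⁻¹⁹)(1.37×10⁻⁴)/1.82 ≈ 0.364 T.

B ≈ 0.364 T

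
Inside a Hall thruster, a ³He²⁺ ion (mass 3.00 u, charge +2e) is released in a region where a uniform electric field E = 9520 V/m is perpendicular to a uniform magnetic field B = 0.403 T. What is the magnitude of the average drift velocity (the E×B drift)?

In crossed fields the guiding centre drifts at v_d = |E×B|/B² = E/B, independent of charge and mass.
v_d = 9520/0.403 = 2.36×10⁴ m/s.

v_d ≈ 2.36×10⁴ m/s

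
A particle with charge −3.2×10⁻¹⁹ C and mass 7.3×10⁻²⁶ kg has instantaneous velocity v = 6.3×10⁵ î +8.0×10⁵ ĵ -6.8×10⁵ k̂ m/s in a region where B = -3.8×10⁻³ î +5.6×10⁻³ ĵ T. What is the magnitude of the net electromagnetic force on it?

|F| ≈ 2.57×10⁻¹⁵ N

v×B = (3810, 2580, 6570) N/C.
F = q v×B = (−3.2×10⁻¹⁹ C)·(3810, 2580, 6570) = (-1.22×10⁻¹⁵, -8.27×10⁻¹⁶, -2.10×10⁻¹⁵) N.
|F| = 2.57×10⁻¹⁵ N.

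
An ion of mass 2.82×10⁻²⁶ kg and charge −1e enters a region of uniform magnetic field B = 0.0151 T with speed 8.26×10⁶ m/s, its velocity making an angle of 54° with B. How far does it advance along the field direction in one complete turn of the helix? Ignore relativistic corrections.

v∥ = v cosθ = 8.26×10⁶·cos54° ≈ 4.855×10⁶ m/s.
T = 2πm/(|q|B) = 2π(2.82×10⁻²⁶)/((1.602×10⁻¹⁹)(0.0151)) ≈ 7.325×10⁻⁵ s.
pitch = v∥ T = (4.855×10⁶)(7.325×10⁻⁵) ≈ 356 m.

p ≈ 356 m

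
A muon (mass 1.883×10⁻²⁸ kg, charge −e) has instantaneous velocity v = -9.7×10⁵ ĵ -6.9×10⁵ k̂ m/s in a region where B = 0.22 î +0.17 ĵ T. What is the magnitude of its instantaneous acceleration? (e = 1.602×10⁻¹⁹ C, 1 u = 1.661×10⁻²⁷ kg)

|a| ≈ 2.44×10¹⁴ m/s²

v×B = (1.17×10⁵, -1.52×10⁵, 2.13×10⁵) N/C.
F = q v×B = (−1.602×10⁻¹⁹ C)·(1.17×10⁵, -1.52×10⁵, 2.13×10⁵) = (-1.88×10⁻¹⁴, 2.43×10⁻¹⁴, -3.42×10⁻¹⁴) N.
|a| = |F|/m = 4.597×10⁻¹⁴/1.883×10⁻²⁸ ≈ 2.44×10¹⁴ m/s².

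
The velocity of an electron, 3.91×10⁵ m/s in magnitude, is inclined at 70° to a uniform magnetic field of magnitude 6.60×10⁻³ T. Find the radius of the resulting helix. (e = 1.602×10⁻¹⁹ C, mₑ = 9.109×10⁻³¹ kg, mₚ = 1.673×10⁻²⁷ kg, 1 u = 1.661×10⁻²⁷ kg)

v⊥ = v sinθ = 3.91×10⁵·sin70° ≈ 3.674×10⁵ m/s.
r = m v⊥/(|q|B) = (9.109×10⁻³¹)(3.674×10⁵)/((1.602×10⁻¹⁹)(6.60×10⁻³)) ≈ 3.17×10⁻⁴ m.

r ≈ 3.17×10⁻⁴ m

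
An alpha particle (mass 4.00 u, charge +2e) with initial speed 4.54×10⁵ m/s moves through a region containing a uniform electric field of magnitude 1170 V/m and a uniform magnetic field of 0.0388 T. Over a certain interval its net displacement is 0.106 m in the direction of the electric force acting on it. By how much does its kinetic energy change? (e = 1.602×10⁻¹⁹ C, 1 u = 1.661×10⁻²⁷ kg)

ΔKE ≈ 3.97×10⁻¹⁷ J

The magnetic force is always ⟂ v and does no work; only the electric force changes KE.
ΔKE = F_E · d = |q|E d = (3.204×10⁻¹⁹)(1170)(0.106) ≈ 3.97×10⁻¹⁷ J.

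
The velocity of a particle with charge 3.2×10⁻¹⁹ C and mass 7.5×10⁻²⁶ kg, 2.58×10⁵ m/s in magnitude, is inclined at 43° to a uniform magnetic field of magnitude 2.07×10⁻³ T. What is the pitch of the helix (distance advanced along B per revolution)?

p ≈ 134 m

v∥ = v cosθ = 2.58×10⁵·cos43° ≈ 1.887×10⁵ m/s.
T = 2πm/(|q|B) = 2π(7.5×10⁻²⁶)/((3.2×10⁻¹⁹)(2.07×10⁻³)) ≈ 7.114×10⁻⁴ s.
pitch = v∥ T = (1.887×10⁵)(7.114×10⁻⁴) ≈ 134 m.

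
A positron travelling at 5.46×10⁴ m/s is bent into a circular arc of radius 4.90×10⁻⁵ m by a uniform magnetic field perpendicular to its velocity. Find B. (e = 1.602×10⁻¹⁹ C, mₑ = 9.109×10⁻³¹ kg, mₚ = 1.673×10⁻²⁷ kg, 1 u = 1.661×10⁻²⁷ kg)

B ≈ 6.34×10⁻³ T

From |q|vB = mv²/r, B = mv/(|q|r).
B = (9.109×10⁻³¹)(5.46×10⁴)/((1.602×10⁻¹⁹)(4.90×10⁻⁵)) ≈ 6.34×10⁻³ T.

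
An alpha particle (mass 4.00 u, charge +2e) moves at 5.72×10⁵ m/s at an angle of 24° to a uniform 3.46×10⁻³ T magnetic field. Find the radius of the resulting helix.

v⊥ = v sinθ = 5.72×10⁵·sin24° ≈ 2.327×10⁵ m/s.
r = m v⊥/(|q|B) = (6.644×10⁻²⁷)(2.327×10⁵)/((3.204×10⁻¹⁹)(3.46×10⁻³)) ≈ 1.39 m.

r ≈ 1.39 m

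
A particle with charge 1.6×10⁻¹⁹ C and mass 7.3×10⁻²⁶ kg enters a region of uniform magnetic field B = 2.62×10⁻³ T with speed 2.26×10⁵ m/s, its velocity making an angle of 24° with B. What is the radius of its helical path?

v⊥ = v sinθ = 2.26×10⁵·sin24° ≈ 9.192×10⁴ m/s.
r = m v⊥/(|q|B) = (7.3×10⁻²⁶)(9.192×10⁴)/((1.6×10⁻¹⁹)(2.62×10⁻³)) ≈ 16.0 m.

r ≈ 16.0 m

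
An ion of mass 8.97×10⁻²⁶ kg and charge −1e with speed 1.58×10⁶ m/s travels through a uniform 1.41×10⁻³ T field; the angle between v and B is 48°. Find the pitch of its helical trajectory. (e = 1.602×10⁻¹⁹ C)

p ≈ 2640 m

v∥ = v cosθ = 1.58×10⁶·cos48° ≈ 1.057×10⁶ m/s.
T = 2πm/(|q|B) = 2π(8.97×10⁻²⁶)/((1.602×10⁻¹⁹)(1.41×10⁻³)) ≈ 2.495×10⁻³ s.
pitch = v∥ T = (1.057×10⁶)(2.495×10⁻³) ≈ 2640 m.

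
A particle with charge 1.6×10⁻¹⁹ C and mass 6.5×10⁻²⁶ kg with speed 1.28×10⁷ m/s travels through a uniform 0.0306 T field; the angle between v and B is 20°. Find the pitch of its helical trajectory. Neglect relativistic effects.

v∥ = v cosθ = 1.28×10⁷·cos20° ≈ 1.203×10⁷ m/s.
T = 2πm/(|q|B) = 2π(6.5×10⁻²⁶)/((1.6×10⁻¹⁹)(0.0306)) ≈ 8.342×10⁻⁵ s.
pitch = v∥ T = (1.203×10⁷)(8.342×10⁻⁵) ≈ 1000 m.

p ≈ 1000 m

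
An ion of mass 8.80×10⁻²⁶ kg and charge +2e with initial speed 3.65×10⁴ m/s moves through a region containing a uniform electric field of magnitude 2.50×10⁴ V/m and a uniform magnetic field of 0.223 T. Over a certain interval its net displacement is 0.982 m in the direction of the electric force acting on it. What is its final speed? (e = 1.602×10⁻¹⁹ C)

v_f ≈ 4.24×10⁵ m/s

B does no work; ΔKE = |q|E d.
½mv_f² = ½mv₀² + |q|Ed = ½(8.80×10⁻²⁶)(3.65×10⁴)² + (3.204×10⁻¹⁹)(2.50×10⁴)(0.982) ≈ 5.862×10⁻¹⁷ J + 7.866×10⁻¹⁵ J ≈ 7.924×10⁻¹⁵ J.
v_f = √(2·7.924×10⁻¹⁵/8.80×10⁻²⁶) ≈ 4.24×10⁵ m/s.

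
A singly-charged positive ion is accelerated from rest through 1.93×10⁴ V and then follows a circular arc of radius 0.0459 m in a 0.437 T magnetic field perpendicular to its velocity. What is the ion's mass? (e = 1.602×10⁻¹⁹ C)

m ≈ 1.67×10⁻²⁷ kg

Combine |q|V = ½mv² and r = mv/(|q|B): eliminate v to get m = qB²r²/(2V).
m = (1.602×10⁻¹⁹)(0.437)²(0.0459)²/(2·1.93×10⁴) ≈ 1.67×10⁻²⁷ kg.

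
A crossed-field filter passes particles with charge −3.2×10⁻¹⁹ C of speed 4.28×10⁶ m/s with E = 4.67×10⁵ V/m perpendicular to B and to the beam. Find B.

B = 0.109 T

Balance of forces in the selector: qE = qvB ⇒ B = E/v.
B = 4.67×10⁵/4.28×10⁶ = 0.109 T.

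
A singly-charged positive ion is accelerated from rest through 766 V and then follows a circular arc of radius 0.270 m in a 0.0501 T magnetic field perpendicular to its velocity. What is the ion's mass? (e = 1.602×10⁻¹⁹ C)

Combine |q|V = ½mv² and r = mv/(|q|B): eliminate v to get m = qB²r²/(2V).
m = (1.602×10⁻¹⁹)(0.0501)²(0.270)²/(2·766) ≈ 1.91×10⁻²⁶ kg.

m ≈ 1.91×10⁻²⁶ kg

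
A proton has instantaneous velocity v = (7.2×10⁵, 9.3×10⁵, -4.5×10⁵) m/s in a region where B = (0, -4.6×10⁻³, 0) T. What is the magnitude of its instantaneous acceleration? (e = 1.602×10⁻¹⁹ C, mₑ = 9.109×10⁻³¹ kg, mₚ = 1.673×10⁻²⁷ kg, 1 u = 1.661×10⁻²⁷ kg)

v×B = (-2070, 0, -3310) N/C.
F = q v×B = (1.602×10⁻¹⁹ C)·(-2070, 0, -3310) = (-3.32×10⁻¹⁶, 0, -5.31×10⁻¹⁶) N.
|a| = |F|/m = 6.257×10⁻¹⁶/1.673×10⁻²⁷ ≈ 3.74×10¹¹ m/s².

|a| ≈ 3.74×10¹¹ m/s²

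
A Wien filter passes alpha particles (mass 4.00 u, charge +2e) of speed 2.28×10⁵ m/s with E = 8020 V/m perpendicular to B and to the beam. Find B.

B = 0.0352 T

Balance of forces in the selector: qE = qvB ⇒ B = E/v.
B = 8020/2.28×10⁵ = 0.0352 T.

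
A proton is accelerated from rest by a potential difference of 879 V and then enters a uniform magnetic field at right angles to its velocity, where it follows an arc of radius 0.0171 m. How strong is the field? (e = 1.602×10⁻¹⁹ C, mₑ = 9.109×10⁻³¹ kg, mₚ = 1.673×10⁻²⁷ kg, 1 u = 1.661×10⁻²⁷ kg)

v = √(2|q|V/m) = √(2·1.602×10⁻¹⁹·879/1.673×10⁻²⁷) ≈ 4.103×10⁵ m/s.
B = mv/(|q|r) = (1.673×10⁻²⁷)(4.103×10⁵)/((1.602×10⁻¹⁹)(0.0171)) ≈ 0.251 T.

B ≈ 0.251 T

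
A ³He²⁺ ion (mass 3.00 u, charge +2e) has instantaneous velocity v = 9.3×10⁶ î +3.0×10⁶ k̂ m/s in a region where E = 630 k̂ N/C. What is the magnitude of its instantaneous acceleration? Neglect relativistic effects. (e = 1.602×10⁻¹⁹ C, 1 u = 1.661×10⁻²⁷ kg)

Only an electric field acts, so F = qE = (3.204×10⁻¹⁹ C)·(0, 0, 630) = (0, 0, 2.02×10⁻¹⁶) N.
|a| = |F|/m = 2.019×10⁻¹⁶/4.983×10⁻²⁷ ≈ 4.05×10¹⁰ m/s².

|a| ≈ 4.05×10¹⁰ m/s²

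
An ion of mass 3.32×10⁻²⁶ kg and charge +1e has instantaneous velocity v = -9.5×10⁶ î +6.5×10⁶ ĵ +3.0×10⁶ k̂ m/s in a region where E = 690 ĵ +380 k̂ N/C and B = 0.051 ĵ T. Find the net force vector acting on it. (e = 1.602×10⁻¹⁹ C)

v×B = (-1.53×10⁵, 0, -4.84×10⁵) N/C.
E + v×B = (-1.53×10⁵, 690, -4.84×10⁵) N/C.
F = q(E + v×B) = (1.602×10⁻¹⁹ C)·(-1.53×10⁵, 690, -4.84×10⁵) = (-2.45×10⁻¹⁴, 1.11×10⁻¹⁶, -7.76×10⁻¹⁴) N.

F ≈ (-2.45×10⁻¹⁴, 1.11×10⁻¹⁶, -7.76×10⁻¹⁴) N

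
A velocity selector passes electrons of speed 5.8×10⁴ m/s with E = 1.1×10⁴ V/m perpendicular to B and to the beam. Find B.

B = 0.19 T

Balance of forces in the selector: qE = qvB ⇒ B = E/v.
B = 1.1×10⁴/5.8×10⁴ = 0.19 T.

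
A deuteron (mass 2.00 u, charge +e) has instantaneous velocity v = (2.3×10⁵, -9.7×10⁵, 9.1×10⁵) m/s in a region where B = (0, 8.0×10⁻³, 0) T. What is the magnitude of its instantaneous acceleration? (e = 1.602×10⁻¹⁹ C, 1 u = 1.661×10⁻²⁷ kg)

|a| ≈ 3.62×10¹¹ m/s²

v×B = (-7280, 0, 1840) N/C.
F = q v×B = (1.602×10⁻¹⁹ C)·(-7280, 0, 1840) = (-1.17×10⁻¹⁵, 0, 2.95×10⁻¹⁶) N.
|a| = |F|/m = 1.203×10⁻¹⁵/3.322×10⁻²⁷ ≈ 3.62×10¹¹ m/s².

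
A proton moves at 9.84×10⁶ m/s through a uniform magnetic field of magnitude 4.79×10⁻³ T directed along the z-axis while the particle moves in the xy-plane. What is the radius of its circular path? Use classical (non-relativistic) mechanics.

r ≈ 21.5 m

The magnetic force provides the centripetal force: |q|vB = mv²/r.
r = mv/(|q|B) = (1.673×10⁻²⁷)(9.84×10⁶)/((1.602×10⁻¹⁹)(4.79×10⁻³)) ≈ 21.5 m.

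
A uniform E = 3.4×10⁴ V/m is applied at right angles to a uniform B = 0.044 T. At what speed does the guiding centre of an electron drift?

v_d ≈ 7.7×10⁵ m/s

The E×B drift speed is v_d = E/B.
v_d = 3.4×10⁴/0.044 = 7.7×10⁵ m/s.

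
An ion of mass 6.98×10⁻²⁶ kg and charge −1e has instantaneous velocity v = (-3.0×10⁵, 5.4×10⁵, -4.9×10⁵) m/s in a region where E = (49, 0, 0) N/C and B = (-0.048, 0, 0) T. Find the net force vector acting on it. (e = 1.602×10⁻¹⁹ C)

F ≈ (-7.85×10⁻¹⁸, -3.77×10⁻¹⁵, -4.15×10⁻¹⁵) N

v×B = (0, 2.35×10⁴, 2.59×10⁴) N/C.
E + v×B = (49.0, 2.35×10⁴, 2.59×10⁴) N/C.
F = q(E + v×B) = (−1.602×10⁻¹⁹ C)·(49.0, 2.35×10⁴, 2.59×10⁴) = (-7.85×10⁻¹⁸, -3.77×10⁻¹⁵, -4.15×10⁻¹⁵) N.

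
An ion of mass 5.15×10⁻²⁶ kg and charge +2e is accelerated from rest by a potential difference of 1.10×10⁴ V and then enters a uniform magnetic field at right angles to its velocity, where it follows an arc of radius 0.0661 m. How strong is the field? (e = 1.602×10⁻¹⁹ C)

B ≈ 0.900 T

v = √(2|q|V/m) = √(2·3.204×10⁻¹⁹·1.10×10⁴/5.15×10⁻²⁶) ≈ 3.700×10⁵ m/s.
B = mv/(|q|r) = (5.15×10⁻²⁶)(3.700×10⁵)/((3.204×10⁻¹⁹)(0.0661)) ≈ 0.900 T.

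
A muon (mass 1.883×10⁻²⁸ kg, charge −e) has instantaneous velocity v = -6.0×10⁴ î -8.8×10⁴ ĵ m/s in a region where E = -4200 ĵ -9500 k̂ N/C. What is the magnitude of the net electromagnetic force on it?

|F| ≈ 1.66×10⁻¹⁵ N

Only an electric field acts, so F = qE = (−1.602×10⁻¹⁹ C)·(0, -4200, -9500) = (0, 6.73×10⁻¹⁶, 1.52×10⁻¹⁵) N.
|F| = 1.66×10⁻¹⁵ N.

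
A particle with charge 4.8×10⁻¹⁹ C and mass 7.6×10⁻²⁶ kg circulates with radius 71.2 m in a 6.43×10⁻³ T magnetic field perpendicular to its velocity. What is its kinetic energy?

v = |q|Br/m, then KE = ½mv² = (qBr)²/(2m).
v = (4.8×10⁻¹⁹)(6.43×10⁻³)(71.2)/7.6×10⁻²⁶ ≈ 2.891×10⁶ m/s.
KE = ½(7.6×10⁻²⁶)(2.891×10⁶)² ≈ 3.18×10⁻¹³ J.

KE ≈ 3.18×10⁻¹³ J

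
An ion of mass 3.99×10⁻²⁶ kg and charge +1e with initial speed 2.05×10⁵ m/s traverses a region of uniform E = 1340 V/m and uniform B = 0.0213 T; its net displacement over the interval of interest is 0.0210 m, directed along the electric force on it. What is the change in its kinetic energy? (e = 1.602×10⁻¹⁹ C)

ΔKE ≈ 4.51×10⁻¹⁸ J

The magnetic force is always ⟂ v and does no work; only the electric force changes KE.
ΔKE = F_E · d = |q|E d = (1.602×10⁻¹⁹)(1340)(0.0210) ≈ 4.51×10⁻¹⁸ J.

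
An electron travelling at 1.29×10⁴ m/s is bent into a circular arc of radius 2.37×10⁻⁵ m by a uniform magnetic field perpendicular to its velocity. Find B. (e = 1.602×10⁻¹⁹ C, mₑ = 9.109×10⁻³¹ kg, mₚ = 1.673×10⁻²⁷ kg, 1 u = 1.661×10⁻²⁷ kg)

From |q|vB = mv²/r, B = mv/(|q|r).
B = (9.109×10⁻³¹)(1.29×10⁴)/((1.602×10⁻¹⁹)(2.37×10⁻⁵)) ≈ 3.09×10⁻³ T.

B ≈ 3.09×10⁻³ T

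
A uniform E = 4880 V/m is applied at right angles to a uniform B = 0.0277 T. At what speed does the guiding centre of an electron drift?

In crossed fields the guiding centre drifts at v_d = |E×B|/B² = E/B, independent of charge and mass.
v_d = 4880/0.0277 = 1.76×10⁵ m/s.

v_d ≈ 1.76×10⁵ m/s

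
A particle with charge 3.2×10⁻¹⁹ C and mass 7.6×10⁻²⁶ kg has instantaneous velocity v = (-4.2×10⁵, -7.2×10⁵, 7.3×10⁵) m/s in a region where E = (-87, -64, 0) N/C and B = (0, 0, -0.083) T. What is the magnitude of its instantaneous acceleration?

v×B = (5.98×10⁴, -3.49×10⁴, 0) N/C.
E + v×B = (5.97×10⁴, -3.49×10⁴, 0) N/C.
F = q(E + v×B) = (3.2×10⁻¹⁹ C)·(5.97×10⁴, -3.49×10⁴, 0) = (1.91×10⁻¹⁴, -1.12×10⁻¹⁴, 0) N.
|a| = |F|/m = 2.213×10⁻¹⁴/7.6×10⁻²⁶ ≈ 2.91×10¹¹ m/s².

|a| ≈ 2.91×10¹¹ m/s²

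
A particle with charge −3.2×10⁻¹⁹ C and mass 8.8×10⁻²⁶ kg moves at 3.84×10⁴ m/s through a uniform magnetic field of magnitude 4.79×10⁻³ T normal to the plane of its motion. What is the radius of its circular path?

r ≈ 2.20 m

The magnetic force provides the centripetal force: |q|vB = mv²/r.
r = mv/(|q|B) = (8.8×10⁻²⁶)(3.84×10⁴)/((3.2×10⁻¹⁹)(4.79×10⁻³)) ≈ 2.20 m.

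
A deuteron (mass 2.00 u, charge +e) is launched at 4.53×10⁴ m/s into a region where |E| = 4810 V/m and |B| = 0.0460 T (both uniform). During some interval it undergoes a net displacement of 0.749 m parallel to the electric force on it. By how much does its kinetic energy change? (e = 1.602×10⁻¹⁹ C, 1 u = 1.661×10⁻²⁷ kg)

ΔKE ≈ 5.77×10⁻¹⁶ J

The magnetic force is always ⟂ v and does no work; only the electric force changes KE.
ΔKE = F_E · d = |q|E d = (1.602×10⁻¹⁹)(4810)(0.749) ≈ 5.77×10⁻¹⁶ J.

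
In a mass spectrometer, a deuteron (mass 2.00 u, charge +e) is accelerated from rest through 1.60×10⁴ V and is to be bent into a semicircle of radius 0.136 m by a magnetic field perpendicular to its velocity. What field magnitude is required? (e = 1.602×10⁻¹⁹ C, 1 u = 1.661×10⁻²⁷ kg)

B ≈ 0.189 T

v = √(2|q|V/m) = √(2·1.602×10⁻¹⁹·1.60×10⁴/3.322×10⁻²⁷) ≈ 1.242×10⁶ m/s.
B = mv/(|q|r) = (3.322×10⁻²⁷)(1.242×10⁶)/((1.602×10⁻¹⁹)(0.136)) ≈ 0.189 T.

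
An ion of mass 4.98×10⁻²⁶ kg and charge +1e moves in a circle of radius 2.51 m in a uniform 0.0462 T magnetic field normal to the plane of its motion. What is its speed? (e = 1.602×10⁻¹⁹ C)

v ≈ 3.73×10⁵ m/s

From |q|vB = mv²/r, v = |q|Br/m.
v = (1.602×10⁻¹⁹)(0.0462)(2.51)/4.98×10⁻²⁶ ≈ 3.73×10⁵ m/s.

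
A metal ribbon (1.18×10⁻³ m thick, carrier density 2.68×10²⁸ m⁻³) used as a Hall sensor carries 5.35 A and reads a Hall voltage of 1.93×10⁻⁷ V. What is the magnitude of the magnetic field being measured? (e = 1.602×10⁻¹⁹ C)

From V_H = IB/(n e t), B = V_H n e t / I.
B = (1.93×10⁻⁷)(2.68×10²⁸)(1.602×10⁻¹⁹)(1.18×10⁻³)/5.35 ≈ 0.183 T.

B ≈ 0.183 T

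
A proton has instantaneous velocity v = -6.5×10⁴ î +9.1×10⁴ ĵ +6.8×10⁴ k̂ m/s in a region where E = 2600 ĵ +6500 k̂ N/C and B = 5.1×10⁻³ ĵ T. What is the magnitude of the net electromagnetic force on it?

v×B = (-347, 0, -332) N/C.
E + v×B = (-347, 2600, 6170) N/C.
F = q(E + v×B) = (1.602×10⁻¹⁹ C)·(-347, 2600, 6170) = (-5.56×10⁻¹⁷, 4.17×10⁻¹⁶, 9.88×10⁻¹⁶) N.
|F| = 1.07×10⁻¹⁵ N.

|F| ≈ 1.07×10⁻¹⁵ N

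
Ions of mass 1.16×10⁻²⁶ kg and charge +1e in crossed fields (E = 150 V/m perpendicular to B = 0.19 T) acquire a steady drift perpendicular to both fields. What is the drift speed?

The E×B drift speed is v_d = E/B.
v_d = 150/0.19 = 790 m/s.

v_d ≈ 790 m/s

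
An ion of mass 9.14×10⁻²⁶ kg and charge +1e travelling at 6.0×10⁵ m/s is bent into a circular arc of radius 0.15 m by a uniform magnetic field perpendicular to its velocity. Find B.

From |q|vB = mv²/r, B = mv/(|q|r).
B = (9.14×10⁻²⁶)(6.0×10⁵)/((1.602×10⁻¹⁹)(0.15)) ≈ 2.3 T.

B ≈ 2.3 T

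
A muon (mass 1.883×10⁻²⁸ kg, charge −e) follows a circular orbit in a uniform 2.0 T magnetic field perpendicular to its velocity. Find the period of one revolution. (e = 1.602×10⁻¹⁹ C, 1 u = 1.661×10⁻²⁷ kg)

The cyclotron period depends only on m, q, B: T = 2πm/(|q|B).
T = 2π(1.883×10⁻²⁸)/((1.602×10⁻¹⁹)(2.0)) ≈ 3.7×10⁻⁹ s.

T ≈ 3.7×10⁻⁹ s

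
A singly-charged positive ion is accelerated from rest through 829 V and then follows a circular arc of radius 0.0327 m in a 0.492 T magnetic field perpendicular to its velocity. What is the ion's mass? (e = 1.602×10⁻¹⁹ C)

m ≈ 2.50×10⁻²⁶ kg

Combine |q|V = ½mv² and r = mv/(|q|B): eliminate v to get m = qB²r²/(2V).
m = (1.602×10⁻¹⁹)(0.492)²(0.0327)²/(2·829) ≈ 2.50×10⁻²⁶ kg.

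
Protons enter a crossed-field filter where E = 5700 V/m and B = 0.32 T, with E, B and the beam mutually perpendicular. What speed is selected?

v = 1.8×10⁴ m/s

Straight-line motion ⇒ electric and magnetic forces cancel, so E = vB.
v = E/B = 5700/0.32 = 1.8×10⁴ m/s.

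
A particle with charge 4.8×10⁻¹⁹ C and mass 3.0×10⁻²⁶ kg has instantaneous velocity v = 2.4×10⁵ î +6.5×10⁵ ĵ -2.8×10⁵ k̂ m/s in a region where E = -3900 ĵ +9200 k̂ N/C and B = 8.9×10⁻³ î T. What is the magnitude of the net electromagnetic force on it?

|F| ≈ 3.48×10⁻¹⁵ N

v×B = (0, -2490, -5780) N/C.
E + v×B = (0, -6390, 3420) N/C.
F = q(E + v×B) = (4.8×10⁻¹⁹ C)·(0, -6390, 3420) = (0, -3.07×10⁻¹⁵, 1.64×10⁻¹⁵) N.
|F| = 3.48×10⁻¹⁵ N.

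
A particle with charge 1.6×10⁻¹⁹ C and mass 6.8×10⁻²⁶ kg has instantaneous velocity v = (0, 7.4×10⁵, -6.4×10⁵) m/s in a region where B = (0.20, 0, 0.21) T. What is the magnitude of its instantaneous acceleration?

|a| ≈ 5.88×10¹¹ m/s²

v×B = (1.55×10⁵, -1.28×10⁵, -1.48×10⁵) N/C.
F = q v×B = (1.6×10⁻¹⁹ C)·(1.55×10⁵, -1.28×10⁵, -1.48×10⁵) = (2.49×10⁻¹⁴, -2.05×10⁻¹⁴, -2.37×10⁻¹⁴) N.
|a| = |F|/m = 3.998×10⁻¹⁴/6.8×10⁻²⁶ ≈ 5.88×10¹¹ m/s².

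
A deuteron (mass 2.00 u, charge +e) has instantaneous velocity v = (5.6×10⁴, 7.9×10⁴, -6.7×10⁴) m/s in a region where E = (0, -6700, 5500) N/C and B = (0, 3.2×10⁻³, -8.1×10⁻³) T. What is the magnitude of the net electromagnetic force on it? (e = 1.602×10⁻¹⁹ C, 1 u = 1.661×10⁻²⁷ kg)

v×B = (-426, 454, 179) N/C.
E + v×B = (-426, -6250, 5680) N/C.
F = q(E + v×B) = (1.602×10⁻¹⁹ C)·(-426, -6250, 5680) = (-6.82×10⁻¹⁷, -1.00×10⁻¹⁵, 9.10×10⁻¹⁶) N.
|F| = 1.35×10⁻¹⁵ N.

|F| ≈ 1.35×10⁻¹⁵ N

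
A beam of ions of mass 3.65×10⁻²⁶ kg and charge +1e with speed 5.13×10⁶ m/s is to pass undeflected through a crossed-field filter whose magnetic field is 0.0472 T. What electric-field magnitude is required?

For straight-line motion qE = qvB, so E = vB.
E = 5.13×10⁶ × 0.0472 = 2.42×10⁵ V/m.

E = 2.42×10⁵ V/m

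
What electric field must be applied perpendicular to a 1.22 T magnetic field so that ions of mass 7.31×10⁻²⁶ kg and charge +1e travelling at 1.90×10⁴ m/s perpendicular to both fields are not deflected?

For straight-line motion qE = qvB, so E = vB.
E = 1.90×10⁴ × 1.22 = 2.32×10⁴ V/m.

E = 2.32×10⁴ V/m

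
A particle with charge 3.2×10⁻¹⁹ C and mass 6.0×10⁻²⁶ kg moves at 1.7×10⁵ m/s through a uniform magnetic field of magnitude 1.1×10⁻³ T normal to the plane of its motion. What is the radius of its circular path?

The magnetic force provides the centripetal force: |q|vB = mv²/r.
r = mv/(|q|B) = (6.0×10⁻²⁶)(1.7×10⁵)/((3.2×10⁻¹⁹)(1.1×10⁻³)) ≈ 29 m.

r ≈ 29 m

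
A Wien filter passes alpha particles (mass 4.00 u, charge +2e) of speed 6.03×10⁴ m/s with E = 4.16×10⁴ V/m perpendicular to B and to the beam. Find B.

B = 0.690 T

Balance of forces in the selector: qE = qvB ⇒ B = E/v.
B = 4.16×10⁴/6.03×10⁴ = 0.690 T.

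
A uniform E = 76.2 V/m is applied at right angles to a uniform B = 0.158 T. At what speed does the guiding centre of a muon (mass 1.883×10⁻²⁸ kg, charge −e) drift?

v_d ≈ 482 m/s

In crossed fields the guiding centre drifts at v_d = |E×B|/B² = E/B, independent of charge and mass.
v_d = 76.2/0.158 = 482 m/s.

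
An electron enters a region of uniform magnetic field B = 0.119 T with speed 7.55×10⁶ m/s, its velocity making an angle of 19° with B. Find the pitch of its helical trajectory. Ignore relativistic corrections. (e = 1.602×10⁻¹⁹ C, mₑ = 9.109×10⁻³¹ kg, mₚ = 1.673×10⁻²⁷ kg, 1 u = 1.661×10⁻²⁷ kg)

v∥ = v cosθ = 7.55×10⁶·cos19° ≈ 7.139×10⁶ m/s.
T = 2πm/(|q|B) = 2π(9.109×10⁻³¹)/((1.602×10⁻¹⁹)(0.119)) ≈ 3.002×10⁻¹⁰ s.
pitch = v∥ T = (7.139×10⁶)(3.002×10⁻¹⁰) ≈ 2.14×10⁻³ m.

p ≈ 2.14×10⁻³ m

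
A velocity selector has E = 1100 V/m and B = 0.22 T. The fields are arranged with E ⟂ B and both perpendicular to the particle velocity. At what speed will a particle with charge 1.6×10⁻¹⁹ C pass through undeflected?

v = 5000 m/s

Straight-line motion ⇒ electric and magnetic forces cancel, so E = vB.
v = E/B = 1100/0.22 = 5000 m/s.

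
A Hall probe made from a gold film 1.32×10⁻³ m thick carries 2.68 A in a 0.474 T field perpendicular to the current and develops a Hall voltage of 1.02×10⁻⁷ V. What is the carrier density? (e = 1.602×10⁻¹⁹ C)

n ≈ 5.89×10²⁸ m⁻³

From V_H = IB/(n e t), n = IB/(V_H e t).
n = (2.68)(0.474)/((1.02×10⁻⁷)(1.602×10⁻¹⁹)(1.32×10⁻³)) ≈ 5.89×10²⁸ m⁻³.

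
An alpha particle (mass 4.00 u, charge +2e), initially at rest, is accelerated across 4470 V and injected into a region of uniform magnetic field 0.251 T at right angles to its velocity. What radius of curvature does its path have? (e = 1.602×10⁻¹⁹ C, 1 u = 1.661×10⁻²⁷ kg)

r ≈ 0.0542 m

Acceleration: |q|V = ½mv² ⇒ v = √(2|q|V/m) = √(2·3.204×10⁻¹⁹·4470/6.644×10⁻²⁷) ≈ 6.566×10⁵ m/s.
In the field: r = mv/(|q|B) = (6.644×10⁻²⁷)(6.566×10⁵)/((3.204×10⁻¹⁹)(0.251)) ≈ 0.0542 m.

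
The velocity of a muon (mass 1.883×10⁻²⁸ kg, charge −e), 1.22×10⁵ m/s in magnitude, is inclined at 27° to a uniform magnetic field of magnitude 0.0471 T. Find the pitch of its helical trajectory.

v∥ = v cosθ = 1.22×10⁵·cos27° ≈ 1.087×10⁵ m/s.
T = 2πm/(|q|B) = 2π(1.883×10⁻²⁸)/((1.602×10⁻¹⁹)(0.0471)) ≈ 1.568×10⁻⁷ s.
pitch = v∥ T = (1.087×10⁵)(1.568×10⁻⁷) ≈ 0.0170 m.

p ≈ 0.0170 m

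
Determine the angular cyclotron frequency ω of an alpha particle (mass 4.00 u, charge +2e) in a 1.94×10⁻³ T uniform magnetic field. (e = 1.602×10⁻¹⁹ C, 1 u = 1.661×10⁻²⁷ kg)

ω = |q|B/m.
ω = (3.204×10⁻¹⁹)(1.94×10⁻³)/6.644×10⁻²⁷ ≈ 9.36×10⁴ rad/s.

ω ≈ 9.36×10⁴ rad/s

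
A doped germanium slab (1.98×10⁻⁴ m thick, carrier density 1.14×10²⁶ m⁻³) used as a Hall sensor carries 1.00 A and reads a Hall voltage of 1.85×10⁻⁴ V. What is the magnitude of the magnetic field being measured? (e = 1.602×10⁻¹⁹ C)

From V_H = IB/(n e t), B = V_H n e t / I.
B = (1.85×10⁻⁴)(1.14×10²⁶)(1.602×10⁻¹⁹)(1.98×10⁻⁴)/1.00 ≈ 0.669 T.

B ≈ 0.669 T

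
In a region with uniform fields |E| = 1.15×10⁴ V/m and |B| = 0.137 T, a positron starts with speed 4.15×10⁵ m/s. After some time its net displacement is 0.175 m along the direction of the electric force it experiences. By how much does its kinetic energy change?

ΔKE ≈ 3.22×10⁻¹⁶ J

The magnetic force is always ⟂ v and does no work; only the electric force changes KE.
ΔKE = F_E · d = |q|E d = (1.602×10⁻¹⁹)(1.15×10⁴)(0.175) ≈ 3.22×10⁻¹⁶ J.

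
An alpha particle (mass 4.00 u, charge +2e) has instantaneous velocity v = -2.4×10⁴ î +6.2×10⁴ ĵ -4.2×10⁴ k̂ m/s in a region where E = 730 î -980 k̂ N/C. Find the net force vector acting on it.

Only an electric field acts, so F = qE = (3.204×10⁻¹⁹ C)·(730, 0, -980) = (2.34×10⁻¹⁶, 0, -3.14×10⁻¹⁶) N.

F ≈ (2.34×10⁻¹⁶, 0, -3.14×10⁻¹⁶) N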